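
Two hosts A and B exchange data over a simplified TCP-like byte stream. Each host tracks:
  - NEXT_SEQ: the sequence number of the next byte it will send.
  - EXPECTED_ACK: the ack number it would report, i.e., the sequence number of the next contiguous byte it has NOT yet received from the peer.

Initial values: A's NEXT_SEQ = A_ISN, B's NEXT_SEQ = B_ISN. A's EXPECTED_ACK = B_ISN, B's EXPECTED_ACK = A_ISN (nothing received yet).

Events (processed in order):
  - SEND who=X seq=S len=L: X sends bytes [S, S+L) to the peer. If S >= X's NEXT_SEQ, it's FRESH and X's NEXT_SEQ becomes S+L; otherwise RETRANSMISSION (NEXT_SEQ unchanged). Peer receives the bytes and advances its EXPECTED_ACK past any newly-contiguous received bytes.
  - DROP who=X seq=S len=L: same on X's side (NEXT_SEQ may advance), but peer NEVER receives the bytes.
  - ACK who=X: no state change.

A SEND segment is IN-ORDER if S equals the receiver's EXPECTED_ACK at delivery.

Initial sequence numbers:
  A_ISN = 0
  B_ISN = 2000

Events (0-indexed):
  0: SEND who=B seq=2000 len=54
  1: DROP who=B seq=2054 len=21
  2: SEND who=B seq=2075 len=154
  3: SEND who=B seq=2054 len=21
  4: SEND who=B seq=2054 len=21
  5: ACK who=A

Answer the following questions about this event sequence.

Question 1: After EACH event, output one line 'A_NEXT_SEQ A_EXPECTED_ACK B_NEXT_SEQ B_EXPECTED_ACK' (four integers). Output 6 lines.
0 2054 2054 0
0 2054 2075 0
0 2054 2229 0
0 2229 2229 0
0 2229 2229 0
0 2229 2229 0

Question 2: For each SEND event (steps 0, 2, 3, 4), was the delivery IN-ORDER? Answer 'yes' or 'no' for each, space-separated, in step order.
Step 0: SEND seq=2000 -> in-order
Step 2: SEND seq=2075 -> out-of-order
Step 3: SEND seq=2054 -> in-order
Step 4: SEND seq=2054 -> out-of-order

Answer: yes no yes no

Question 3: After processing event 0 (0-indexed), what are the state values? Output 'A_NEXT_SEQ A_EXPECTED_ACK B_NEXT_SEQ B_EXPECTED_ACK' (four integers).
After event 0: A_seq=0 A_ack=2054 B_seq=2054 B_ack=0

0 2054 2054 0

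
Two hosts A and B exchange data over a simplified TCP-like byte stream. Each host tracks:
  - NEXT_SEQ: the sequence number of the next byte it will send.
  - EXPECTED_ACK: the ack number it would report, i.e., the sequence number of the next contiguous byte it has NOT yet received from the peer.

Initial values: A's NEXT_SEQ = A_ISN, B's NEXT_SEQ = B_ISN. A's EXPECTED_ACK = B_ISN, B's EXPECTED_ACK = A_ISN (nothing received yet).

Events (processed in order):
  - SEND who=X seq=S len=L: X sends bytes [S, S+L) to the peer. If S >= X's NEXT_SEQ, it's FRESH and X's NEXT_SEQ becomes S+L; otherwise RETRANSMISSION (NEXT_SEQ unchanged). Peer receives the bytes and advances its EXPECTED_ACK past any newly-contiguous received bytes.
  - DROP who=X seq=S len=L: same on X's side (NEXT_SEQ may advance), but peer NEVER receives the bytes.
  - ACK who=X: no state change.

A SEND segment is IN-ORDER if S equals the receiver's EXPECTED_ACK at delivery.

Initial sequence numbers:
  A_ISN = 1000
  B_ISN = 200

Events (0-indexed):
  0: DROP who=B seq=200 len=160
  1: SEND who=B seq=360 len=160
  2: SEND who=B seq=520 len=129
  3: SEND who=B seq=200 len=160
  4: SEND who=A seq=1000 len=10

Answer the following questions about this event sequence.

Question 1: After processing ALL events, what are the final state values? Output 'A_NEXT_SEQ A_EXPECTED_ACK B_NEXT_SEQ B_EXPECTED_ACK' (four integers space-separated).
After event 0: A_seq=1000 A_ack=200 B_seq=360 B_ack=1000
After event 1: A_seq=1000 A_ack=200 B_seq=520 B_ack=1000
After event 2: A_seq=1000 A_ack=200 B_seq=649 B_ack=1000
After event 3: A_seq=1000 A_ack=649 B_seq=649 B_ack=1000
After event 4: A_seq=1010 A_ack=649 B_seq=649 B_ack=1010

Answer: 1010 649 649 1010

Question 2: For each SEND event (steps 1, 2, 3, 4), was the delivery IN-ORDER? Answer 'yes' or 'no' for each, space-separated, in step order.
Step 1: SEND seq=360 -> out-of-order
Step 2: SEND seq=520 -> out-of-order
Step 3: SEND seq=200 -> in-order
Step 4: SEND seq=1000 -> in-order

Answer: no no yes yes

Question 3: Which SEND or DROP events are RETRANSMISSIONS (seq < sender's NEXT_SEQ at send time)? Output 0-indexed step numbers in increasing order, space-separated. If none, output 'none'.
Answer: 3

Derivation:
Step 0: DROP seq=200 -> fresh
Step 1: SEND seq=360 -> fresh
Step 2: SEND seq=520 -> fresh
Step 3: SEND seq=200 -> retransmit
Step 4: SEND seq=1000 -> fresh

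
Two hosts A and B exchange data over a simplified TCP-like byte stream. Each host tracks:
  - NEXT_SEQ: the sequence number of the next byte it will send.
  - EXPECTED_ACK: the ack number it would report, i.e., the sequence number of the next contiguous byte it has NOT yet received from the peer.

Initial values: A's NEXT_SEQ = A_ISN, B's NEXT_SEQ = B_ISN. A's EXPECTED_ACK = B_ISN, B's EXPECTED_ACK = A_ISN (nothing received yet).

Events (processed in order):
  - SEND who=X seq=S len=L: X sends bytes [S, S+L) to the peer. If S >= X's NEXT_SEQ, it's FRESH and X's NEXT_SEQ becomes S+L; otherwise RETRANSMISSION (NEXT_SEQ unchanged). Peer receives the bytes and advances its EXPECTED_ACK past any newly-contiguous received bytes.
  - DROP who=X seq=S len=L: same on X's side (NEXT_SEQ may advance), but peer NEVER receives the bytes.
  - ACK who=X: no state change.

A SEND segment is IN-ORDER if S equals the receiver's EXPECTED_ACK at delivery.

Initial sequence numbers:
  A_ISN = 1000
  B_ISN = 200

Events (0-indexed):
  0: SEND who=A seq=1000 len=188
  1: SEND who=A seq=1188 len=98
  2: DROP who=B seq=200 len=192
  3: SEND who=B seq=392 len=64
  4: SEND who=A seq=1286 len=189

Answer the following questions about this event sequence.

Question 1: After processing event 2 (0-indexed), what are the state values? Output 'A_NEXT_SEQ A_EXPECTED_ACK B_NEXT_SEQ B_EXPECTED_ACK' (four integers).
After event 0: A_seq=1188 A_ack=200 B_seq=200 B_ack=1188
After event 1: A_seq=1286 A_ack=200 B_seq=200 B_ack=1286
After event 2: A_seq=1286 A_ack=200 B_seq=392 B_ack=1286

1286 200 392 1286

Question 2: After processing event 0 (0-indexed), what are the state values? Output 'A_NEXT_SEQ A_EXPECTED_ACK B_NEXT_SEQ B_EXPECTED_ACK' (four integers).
After event 0: A_seq=1188 A_ack=200 B_seq=200 B_ack=1188

1188 200 200 1188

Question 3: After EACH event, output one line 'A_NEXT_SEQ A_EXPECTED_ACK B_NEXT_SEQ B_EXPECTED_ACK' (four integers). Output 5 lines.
1188 200 200 1188
1286 200 200 1286
1286 200 392 1286
1286 200 456 1286
1475 200 456 1475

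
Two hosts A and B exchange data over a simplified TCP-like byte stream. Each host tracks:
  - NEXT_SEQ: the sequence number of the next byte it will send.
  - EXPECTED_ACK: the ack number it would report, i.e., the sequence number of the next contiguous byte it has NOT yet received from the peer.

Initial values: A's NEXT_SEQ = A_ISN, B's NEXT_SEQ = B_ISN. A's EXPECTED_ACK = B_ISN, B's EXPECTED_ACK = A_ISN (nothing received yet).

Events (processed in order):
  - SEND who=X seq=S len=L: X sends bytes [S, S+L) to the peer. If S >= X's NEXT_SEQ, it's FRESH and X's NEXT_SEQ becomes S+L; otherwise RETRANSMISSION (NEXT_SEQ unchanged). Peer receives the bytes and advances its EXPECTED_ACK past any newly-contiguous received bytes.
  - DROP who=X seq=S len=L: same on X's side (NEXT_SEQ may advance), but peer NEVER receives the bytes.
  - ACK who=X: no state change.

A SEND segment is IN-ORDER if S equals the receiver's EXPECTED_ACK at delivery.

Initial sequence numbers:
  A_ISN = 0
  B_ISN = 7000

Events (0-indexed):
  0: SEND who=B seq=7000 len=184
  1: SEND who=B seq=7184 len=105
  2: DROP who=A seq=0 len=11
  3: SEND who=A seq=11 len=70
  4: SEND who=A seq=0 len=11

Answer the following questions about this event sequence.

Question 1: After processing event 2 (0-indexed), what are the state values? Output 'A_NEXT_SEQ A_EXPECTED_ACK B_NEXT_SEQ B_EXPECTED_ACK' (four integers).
After event 0: A_seq=0 A_ack=7184 B_seq=7184 B_ack=0
After event 1: A_seq=0 A_ack=7289 B_seq=7289 B_ack=0
After event 2: A_seq=11 A_ack=7289 B_seq=7289 B_ack=0

11 7289 7289 0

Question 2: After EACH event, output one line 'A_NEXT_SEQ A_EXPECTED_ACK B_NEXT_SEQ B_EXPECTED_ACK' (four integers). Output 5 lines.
0 7184 7184 0
0 7289 7289 0
11 7289 7289 0
81 7289 7289 0
81 7289 7289 81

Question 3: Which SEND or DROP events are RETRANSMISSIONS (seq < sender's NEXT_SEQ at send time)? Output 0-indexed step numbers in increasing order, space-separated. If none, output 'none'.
Step 0: SEND seq=7000 -> fresh
Step 1: SEND seq=7184 -> fresh
Step 2: DROP seq=0 -> fresh
Step 3: SEND seq=11 -> fresh
Step 4: SEND seq=0 -> retransmit

Answer: 4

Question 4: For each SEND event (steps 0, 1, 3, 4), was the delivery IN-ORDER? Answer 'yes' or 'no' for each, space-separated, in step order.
Step 0: SEND seq=7000 -> in-order
Step 1: SEND seq=7184 -> in-order
Step 3: SEND seq=11 -> out-of-order
Step 4: SEND seq=0 -> in-order

Answer: yes yes no yes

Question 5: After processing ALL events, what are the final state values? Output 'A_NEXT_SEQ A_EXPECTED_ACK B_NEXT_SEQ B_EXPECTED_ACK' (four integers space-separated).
After event 0: A_seq=0 A_ack=7184 B_seq=7184 B_ack=0
After event 1: A_seq=0 A_ack=7289 B_seq=7289 B_ack=0
After event 2: A_seq=11 A_ack=7289 B_seq=7289 B_ack=0
After event 3: A_seq=81 A_ack=7289 B_seq=7289 B_ack=0
After event 4: A_seq=81 A_ack=7289 B_seq=7289 B_ack=81

Answer: 81 7289 7289 81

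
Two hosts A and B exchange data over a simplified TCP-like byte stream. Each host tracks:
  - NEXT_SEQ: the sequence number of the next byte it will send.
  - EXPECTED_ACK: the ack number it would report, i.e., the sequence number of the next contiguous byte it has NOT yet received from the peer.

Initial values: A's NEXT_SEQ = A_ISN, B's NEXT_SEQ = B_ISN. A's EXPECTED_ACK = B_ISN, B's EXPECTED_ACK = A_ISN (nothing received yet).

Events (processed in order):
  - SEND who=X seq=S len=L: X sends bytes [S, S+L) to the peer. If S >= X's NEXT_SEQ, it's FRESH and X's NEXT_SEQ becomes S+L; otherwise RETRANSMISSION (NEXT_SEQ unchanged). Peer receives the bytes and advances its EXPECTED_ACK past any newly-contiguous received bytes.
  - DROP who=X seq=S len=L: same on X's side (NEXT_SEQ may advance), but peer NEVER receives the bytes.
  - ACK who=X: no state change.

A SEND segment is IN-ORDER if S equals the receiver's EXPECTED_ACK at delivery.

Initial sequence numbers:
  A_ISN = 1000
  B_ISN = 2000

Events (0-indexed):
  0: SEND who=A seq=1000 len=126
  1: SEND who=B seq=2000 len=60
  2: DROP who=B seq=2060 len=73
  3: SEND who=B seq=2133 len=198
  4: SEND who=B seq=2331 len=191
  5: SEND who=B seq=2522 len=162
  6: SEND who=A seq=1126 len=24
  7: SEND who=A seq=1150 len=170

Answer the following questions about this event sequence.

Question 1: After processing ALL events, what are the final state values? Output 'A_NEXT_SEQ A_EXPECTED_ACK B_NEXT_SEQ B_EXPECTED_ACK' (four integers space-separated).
After event 0: A_seq=1126 A_ack=2000 B_seq=2000 B_ack=1126
After event 1: A_seq=1126 A_ack=2060 B_seq=2060 B_ack=1126
After event 2: A_seq=1126 A_ack=2060 B_seq=2133 B_ack=1126
After event 3: A_seq=1126 A_ack=2060 B_seq=2331 B_ack=1126
After event 4: A_seq=1126 A_ack=2060 B_seq=2522 B_ack=1126
After event 5: A_seq=1126 A_ack=2060 B_seq=2684 B_ack=1126
After event 6: A_seq=1150 A_ack=2060 B_seq=2684 B_ack=1150
After event 7: A_seq=1320 A_ack=2060 B_seq=2684 B_ack=1320

Answer: 1320 2060 2684 1320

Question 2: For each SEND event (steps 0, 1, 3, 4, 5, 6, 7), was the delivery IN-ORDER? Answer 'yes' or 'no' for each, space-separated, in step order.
Step 0: SEND seq=1000 -> in-order
Step 1: SEND seq=2000 -> in-order
Step 3: SEND seq=2133 -> out-of-order
Step 4: SEND seq=2331 -> out-of-order
Step 5: SEND seq=2522 -> out-of-order
Step 6: SEND seq=1126 -> in-order
Step 7: SEND seq=1150 -> in-order

Answer: yes yes no no no yes yes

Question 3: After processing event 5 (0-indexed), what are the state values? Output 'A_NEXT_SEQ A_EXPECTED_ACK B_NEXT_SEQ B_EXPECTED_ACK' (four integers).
After event 0: A_seq=1126 A_ack=2000 B_seq=2000 B_ack=1126
After event 1: A_seq=1126 A_ack=2060 B_seq=2060 B_ack=1126
After event 2: A_seq=1126 A_ack=2060 B_seq=2133 B_ack=1126
After event 3: A_seq=1126 A_ack=2060 B_seq=2331 B_ack=1126
After event 4: A_seq=1126 A_ack=2060 B_seq=2522 B_ack=1126
After event 5: A_seq=1126 A_ack=2060 B_seq=2684 B_ack=1126

1126 2060 2684 1126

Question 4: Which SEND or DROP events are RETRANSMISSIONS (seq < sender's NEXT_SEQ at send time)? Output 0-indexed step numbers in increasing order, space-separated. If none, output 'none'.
Answer: none

Derivation:
Step 0: SEND seq=1000 -> fresh
Step 1: SEND seq=2000 -> fresh
Step 2: DROP seq=2060 -> fresh
Step 3: SEND seq=2133 -> fresh
Step 4: SEND seq=2331 -> fresh
Step 5: SEND seq=2522 -> fresh
Step 6: SEND seq=1126 -> fresh
Step 7: SEND seq=1150 -> fresh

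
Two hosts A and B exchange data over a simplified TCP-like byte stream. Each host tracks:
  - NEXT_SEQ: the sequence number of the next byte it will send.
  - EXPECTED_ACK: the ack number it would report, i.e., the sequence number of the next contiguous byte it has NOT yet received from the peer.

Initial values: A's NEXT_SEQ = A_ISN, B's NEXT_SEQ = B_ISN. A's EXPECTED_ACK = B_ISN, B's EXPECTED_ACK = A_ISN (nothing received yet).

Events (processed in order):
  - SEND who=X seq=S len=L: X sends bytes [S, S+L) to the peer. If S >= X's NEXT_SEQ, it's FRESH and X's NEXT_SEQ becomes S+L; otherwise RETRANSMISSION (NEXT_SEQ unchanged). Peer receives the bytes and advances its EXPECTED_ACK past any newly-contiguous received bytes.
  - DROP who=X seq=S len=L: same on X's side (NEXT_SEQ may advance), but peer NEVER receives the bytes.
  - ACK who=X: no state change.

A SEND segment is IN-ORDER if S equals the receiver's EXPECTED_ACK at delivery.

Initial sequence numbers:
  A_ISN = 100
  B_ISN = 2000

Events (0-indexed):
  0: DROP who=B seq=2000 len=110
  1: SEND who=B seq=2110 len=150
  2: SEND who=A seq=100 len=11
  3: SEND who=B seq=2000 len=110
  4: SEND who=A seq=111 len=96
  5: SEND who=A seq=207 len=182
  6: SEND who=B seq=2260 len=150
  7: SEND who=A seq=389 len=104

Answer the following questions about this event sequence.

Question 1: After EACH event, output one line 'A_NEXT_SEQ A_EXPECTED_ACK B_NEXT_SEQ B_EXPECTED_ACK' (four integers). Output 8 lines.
100 2000 2110 100
100 2000 2260 100
111 2000 2260 111
111 2260 2260 111
207 2260 2260 207
389 2260 2260 389
389 2410 2410 389
493 2410 2410 493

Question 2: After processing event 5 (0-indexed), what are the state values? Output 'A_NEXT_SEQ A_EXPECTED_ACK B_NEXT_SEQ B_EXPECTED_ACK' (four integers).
After event 0: A_seq=100 A_ack=2000 B_seq=2110 B_ack=100
After event 1: A_seq=100 A_ack=2000 B_seq=2260 B_ack=100
After event 2: A_seq=111 A_ack=2000 B_seq=2260 B_ack=111
After event 3: A_seq=111 A_ack=2260 B_seq=2260 B_ack=111
After event 4: A_seq=207 A_ack=2260 B_seq=2260 B_ack=207
After event 5: A_seq=389 A_ack=2260 B_seq=2260 B_ack=389

389 2260 2260 389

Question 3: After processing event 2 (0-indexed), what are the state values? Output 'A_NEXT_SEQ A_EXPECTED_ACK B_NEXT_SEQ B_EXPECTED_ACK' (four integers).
After event 0: A_seq=100 A_ack=2000 B_seq=2110 B_ack=100
After event 1: A_seq=100 A_ack=2000 B_seq=2260 B_ack=100
After event 2: A_seq=111 A_ack=2000 B_seq=2260 B_ack=111

111 2000 2260 111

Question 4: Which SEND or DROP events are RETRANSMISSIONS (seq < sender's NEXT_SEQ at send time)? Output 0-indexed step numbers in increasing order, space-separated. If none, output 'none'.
Answer: 3

Derivation:
Step 0: DROP seq=2000 -> fresh
Step 1: SEND seq=2110 -> fresh
Step 2: SEND seq=100 -> fresh
Step 3: SEND seq=2000 -> retransmit
Step 4: SEND seq=111 -> fresh
Step 5: SEND seq=207 -> fresh
Step 6: SEND seq=2260 -> fresh
Step 7: SEND seq=389 -> fresh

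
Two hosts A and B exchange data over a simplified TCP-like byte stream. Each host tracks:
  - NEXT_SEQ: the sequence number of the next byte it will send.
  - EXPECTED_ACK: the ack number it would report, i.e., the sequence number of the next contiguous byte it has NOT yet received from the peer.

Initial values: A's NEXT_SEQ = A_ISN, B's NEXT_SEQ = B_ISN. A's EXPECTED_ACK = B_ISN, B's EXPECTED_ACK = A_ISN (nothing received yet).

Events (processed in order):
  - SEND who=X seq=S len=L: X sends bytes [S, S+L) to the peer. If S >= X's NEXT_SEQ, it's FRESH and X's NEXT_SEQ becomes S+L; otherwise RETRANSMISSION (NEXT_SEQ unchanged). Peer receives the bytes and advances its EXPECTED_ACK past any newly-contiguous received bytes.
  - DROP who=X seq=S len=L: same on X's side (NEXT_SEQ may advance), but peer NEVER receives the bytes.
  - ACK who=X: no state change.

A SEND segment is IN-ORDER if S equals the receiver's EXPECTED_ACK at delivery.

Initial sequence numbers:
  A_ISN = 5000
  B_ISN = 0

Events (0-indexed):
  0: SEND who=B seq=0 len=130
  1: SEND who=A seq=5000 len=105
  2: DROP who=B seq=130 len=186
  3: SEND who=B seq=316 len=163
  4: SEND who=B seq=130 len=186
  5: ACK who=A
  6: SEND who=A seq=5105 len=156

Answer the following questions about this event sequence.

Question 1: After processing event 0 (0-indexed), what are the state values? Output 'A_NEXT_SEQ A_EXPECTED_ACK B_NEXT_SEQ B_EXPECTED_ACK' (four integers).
After event 0: A_seq=5000 A_ack=130 B_seq=130 B_ack=5000

5000 130 130 5000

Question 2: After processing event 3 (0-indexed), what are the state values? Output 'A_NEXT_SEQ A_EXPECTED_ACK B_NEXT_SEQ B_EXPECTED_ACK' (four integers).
After event 0: A_seq=5000 A_ack=130 B_seq=130 B_ack=5000
After event 1: A_seq=5105 A_ack=130 B_seq=130 B_ack=5105
After event 2: A_seq=5105 A_ack=130 B_seq=316 B_ack=5105
After event 3: A_seq=5105 A_ack=130 B_seq=479 B_ack=5105

5105 130 479 5105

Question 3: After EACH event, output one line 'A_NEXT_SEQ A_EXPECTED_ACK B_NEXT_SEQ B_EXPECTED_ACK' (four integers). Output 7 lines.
5000 130 130 5000
5105 130 130 5105
5105 130 316 5105
5105 130 479 5105
5105 479 479 5105
5105 479 479 5105
5261 479 479 5261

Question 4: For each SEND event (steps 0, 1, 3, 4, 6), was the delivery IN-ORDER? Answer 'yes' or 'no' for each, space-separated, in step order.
Answer: yes yes no yes yes

Derivation:
Step 0: SEND seq=0 -> in-order
Step 1: SEND seq=5000 -> in-order
Step 3: SEND seq=316 -> out-of-order
Step 4: SEND seq=130 -> in-order
Step 6: SEND seq=5105 -> in-order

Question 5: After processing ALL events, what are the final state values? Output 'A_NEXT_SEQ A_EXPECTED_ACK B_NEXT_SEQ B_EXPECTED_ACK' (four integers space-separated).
After event 0: A_seq=5000 A_ack=130 B_seq=130 B_ack=5000
After event 1: A_seq=5105 A_ack=130 B_seq=130 B_ack=5105
After event 2: A_seq=5105 A_ack=130 B_seq=316 B_ack=5105
After event 3: A_seq=5105 A_ack=130 B_seq=479 B_ack=5105
After event 4: A_seq=5105 A_ack=479 B_seq=479 B_ack=5105
After event 5: A_seq=5105 A_ack=479 B_seq=479 B_ack=5105
After event 6: A_seq=5261 A_ack=479 B_seq=479 B_ack=5261

Answer: 5261 479 479 5261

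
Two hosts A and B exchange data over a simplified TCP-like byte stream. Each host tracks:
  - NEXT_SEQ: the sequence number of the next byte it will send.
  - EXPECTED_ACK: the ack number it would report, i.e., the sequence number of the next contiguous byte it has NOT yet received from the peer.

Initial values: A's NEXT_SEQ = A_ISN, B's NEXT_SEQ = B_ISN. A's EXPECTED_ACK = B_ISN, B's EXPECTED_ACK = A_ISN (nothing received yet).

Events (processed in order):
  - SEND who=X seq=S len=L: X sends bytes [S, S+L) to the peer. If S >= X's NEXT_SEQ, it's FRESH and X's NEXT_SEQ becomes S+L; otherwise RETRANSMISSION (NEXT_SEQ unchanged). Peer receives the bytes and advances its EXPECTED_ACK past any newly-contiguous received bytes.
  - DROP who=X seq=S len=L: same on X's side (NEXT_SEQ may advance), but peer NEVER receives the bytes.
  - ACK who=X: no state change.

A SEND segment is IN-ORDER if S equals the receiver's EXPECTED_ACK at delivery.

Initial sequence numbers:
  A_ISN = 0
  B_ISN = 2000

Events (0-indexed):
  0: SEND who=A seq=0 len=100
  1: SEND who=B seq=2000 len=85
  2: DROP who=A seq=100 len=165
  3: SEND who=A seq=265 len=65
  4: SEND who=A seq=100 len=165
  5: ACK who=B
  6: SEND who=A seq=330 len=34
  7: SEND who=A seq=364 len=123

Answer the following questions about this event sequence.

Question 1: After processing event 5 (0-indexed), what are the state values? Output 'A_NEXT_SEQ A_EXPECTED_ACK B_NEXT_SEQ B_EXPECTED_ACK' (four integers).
After event 0: A_seq=100 A_ack=2000 B_seq=2000 B_ack=100
After event 1: A_seq=100 A_ack=2085 B_seq=2085 B_ack=100
After event 2: A_seq=265 A_ack=2085 B_seq=2085 B_ack=100
After event 3: A_seq=330 A_ack=2085 B_seq=2085 B_ack=100
After event 4: A_seq=330 A_ack=2085 B_seq=2085 B_ack=330
After event 5: A_seq=330 A_ack=2085 B_seq=2085 B_ack=330

330 2085 2085 330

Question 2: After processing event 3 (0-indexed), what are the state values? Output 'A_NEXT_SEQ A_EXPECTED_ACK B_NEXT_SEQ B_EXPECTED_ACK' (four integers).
After event 0: A_seq=100 A_ack=2000 B_seq=2000 B_ack=100
After event 1: A_seq=100 A_ack=2085 B_seq=2085 B_ack=100
After event 2: A_seq=265 A_ack=2085 B_seq=2085 B_ack=100
After event 3: A_seq=330 A_ack=2085 B_seq=2085 B_ack=100

330 2085 2085 100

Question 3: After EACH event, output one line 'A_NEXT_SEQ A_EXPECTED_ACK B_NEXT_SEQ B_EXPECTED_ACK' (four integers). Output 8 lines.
100 2000 2000 100
100 2085 2085 100
265 2085 2085 100
330 2085 2085 100
330 2085 2085 330
330 2085 2085 330
364 2085 2085 364
487 2085 2085 487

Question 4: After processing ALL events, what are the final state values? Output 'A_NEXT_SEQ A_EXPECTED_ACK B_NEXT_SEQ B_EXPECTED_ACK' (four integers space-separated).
After event 0: A_seq=100 A_ack=2000 B_seq=2000 B_ack=100
After event 1: A_seq=100 A_ack=2085 B_seq=2085 B_ack=100
After event 2: A_seq=265 A_ack=2085 B_seq=2085 B_ack=100
After event 3: A_seq=330 A_ack=2085 B_seq=2085 B_ack=100
After event 4: A_seq=330 A_ack=2085 B_seq=2085 B_ack=330
After event 5: A_seq=330 A_ack=2085 B_seq=2085 B_ack=330
After event 6: A_seq=364 A_ack=2085 B_seq=2085 B_ack=364
After event 7: A_seq=487 A_ack=2085 B_seq=2085 B_ack=487

Answer: 487 2085 2085 487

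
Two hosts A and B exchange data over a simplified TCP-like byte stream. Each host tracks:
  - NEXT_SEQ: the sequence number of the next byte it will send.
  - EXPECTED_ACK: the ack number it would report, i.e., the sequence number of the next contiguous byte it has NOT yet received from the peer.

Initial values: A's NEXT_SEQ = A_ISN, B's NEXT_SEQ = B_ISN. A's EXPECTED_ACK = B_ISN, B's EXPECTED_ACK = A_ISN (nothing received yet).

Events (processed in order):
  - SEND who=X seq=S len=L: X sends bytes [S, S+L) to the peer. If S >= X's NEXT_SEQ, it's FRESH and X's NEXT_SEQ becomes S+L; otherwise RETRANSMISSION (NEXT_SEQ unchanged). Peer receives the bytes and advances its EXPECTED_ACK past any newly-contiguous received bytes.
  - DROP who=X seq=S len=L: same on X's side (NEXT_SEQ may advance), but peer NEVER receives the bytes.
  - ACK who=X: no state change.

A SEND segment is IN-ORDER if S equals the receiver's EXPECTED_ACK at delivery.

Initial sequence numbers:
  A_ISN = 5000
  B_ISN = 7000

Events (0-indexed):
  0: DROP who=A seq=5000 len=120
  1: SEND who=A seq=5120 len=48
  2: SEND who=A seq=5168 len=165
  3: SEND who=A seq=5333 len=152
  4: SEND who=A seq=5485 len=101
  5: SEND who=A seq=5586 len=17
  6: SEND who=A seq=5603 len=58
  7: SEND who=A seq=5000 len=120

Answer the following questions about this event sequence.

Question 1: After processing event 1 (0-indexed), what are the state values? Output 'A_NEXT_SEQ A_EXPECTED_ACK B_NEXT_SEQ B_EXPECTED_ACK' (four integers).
After event 0: A_seq=5120 A_ack=7000 B_seq=7000 B_ack=5000
After event 1: A_seq=5168 A_ack=7000 B_seq=7000 B_ack=5000

5168 7000 7000 5000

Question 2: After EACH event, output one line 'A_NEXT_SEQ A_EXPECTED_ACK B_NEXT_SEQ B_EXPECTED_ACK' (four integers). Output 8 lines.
5120 7000 7000 5000
5168 7000 7000 5000
5333 7000 7000 5000
5485 7000 7000 5000
5586 7000 7000 5000
5603 7000 7000 5000
5661 7000 7000 5000
5661 7000 7000 5661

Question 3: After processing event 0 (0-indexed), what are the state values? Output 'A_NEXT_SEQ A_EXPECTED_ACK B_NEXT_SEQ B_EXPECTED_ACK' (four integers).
After event 0: A_seq=5120 A_ack=7000 B_seq=7000 B_ack=5000

5120 7000 7000 5000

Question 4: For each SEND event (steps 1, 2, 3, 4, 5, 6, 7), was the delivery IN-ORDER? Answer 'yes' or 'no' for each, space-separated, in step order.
Step 1: SEND seq=5120 -> out-of-order
Step 2: SEND seq=5168 -> out-of-order
Step 3: SEND seq=5333 -> out-of-order
Step 4: SEND seq=5485 -> out-of-order
Step 5: SEND seq=5586 -> out-of-order
Step 6: SEND seq=5603 -> out-of-order
Step 7: SEND seq=5000 -> in-order

Answer: no no no no no no yes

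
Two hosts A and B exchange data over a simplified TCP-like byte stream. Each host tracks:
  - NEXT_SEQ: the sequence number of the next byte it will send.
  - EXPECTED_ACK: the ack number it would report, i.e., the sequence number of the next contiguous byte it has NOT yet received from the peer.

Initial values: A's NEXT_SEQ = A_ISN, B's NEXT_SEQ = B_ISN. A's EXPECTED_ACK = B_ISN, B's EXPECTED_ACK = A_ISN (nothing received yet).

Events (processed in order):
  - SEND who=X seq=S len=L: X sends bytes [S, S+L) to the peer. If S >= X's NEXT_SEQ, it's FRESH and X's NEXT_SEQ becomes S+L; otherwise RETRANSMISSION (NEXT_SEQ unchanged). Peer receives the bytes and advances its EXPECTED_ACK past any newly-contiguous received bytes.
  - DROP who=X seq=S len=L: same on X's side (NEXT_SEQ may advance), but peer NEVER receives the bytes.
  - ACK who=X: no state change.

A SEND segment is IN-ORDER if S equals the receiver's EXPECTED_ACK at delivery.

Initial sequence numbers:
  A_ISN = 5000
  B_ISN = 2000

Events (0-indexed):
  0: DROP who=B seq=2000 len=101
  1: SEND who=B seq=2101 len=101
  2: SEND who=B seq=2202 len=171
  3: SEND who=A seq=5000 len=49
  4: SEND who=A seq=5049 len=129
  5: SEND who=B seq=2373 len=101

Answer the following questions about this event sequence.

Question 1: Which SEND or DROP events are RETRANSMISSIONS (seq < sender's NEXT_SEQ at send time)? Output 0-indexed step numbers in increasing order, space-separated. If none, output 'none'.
Step 0: DROP seq=2000 -> fresh
Step 1: SEND seq=2101 -> fresh
Step 2: SEND seq=2202 -> fresh
Step 3: SEND seq=5000 -> fresh
Step 4: SEND seq=5049 -> fresh
Step 5: SEND seq=2373 -> fresh

Answer: none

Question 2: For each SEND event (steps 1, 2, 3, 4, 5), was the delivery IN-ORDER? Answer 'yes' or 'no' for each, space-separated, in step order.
Answer: no no yes yes no

Derivation:
Step 1: SEND seq=2101 -> out-of-order
Step 2: SEND seq=2202 -> out-of-order
Step 3: SEND seq=5000 -> in-order
Step 4: SEND seq=5049 -> in-order
Step 5: SEND seq=2373 -> out-of-order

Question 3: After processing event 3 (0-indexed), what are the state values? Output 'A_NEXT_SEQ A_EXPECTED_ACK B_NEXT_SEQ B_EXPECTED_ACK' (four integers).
After event 0: A_seq=5000 A_ack=2000 B_seq=2101 B_ack=5000
After event 1: A_seq=5000 A_ack=2000 B_seq=2202 B_ack=5000
After event 2: A_seq=5000 A_ack=2000 B_seq=2373 B_ack=5000
After event 3: A_seq=5049 A_ack=2000 B_seq=2373 B_ack=5049

5049 2000 2373 5049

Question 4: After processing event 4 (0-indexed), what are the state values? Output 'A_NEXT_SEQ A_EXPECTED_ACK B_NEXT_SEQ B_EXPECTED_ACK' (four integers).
After event 0: A_seq=5000 A_ack=2000 B_seq=2101 B_ack=5000
After event 1: A_seq=5000 A_ack=2000 B_seq=2202 B_ack=5000
After event 2: A_seq=5000 A_ack=2000 B_seq=2373 B_ack=5000
After event 3: A_seq=5049 A_ack=2000 B_seq=2373 B_ack=5049
After event 4: A_seq=5178 A_ack=2000 B_seq=2373 B_ack=5178

5178 2000 2373 5178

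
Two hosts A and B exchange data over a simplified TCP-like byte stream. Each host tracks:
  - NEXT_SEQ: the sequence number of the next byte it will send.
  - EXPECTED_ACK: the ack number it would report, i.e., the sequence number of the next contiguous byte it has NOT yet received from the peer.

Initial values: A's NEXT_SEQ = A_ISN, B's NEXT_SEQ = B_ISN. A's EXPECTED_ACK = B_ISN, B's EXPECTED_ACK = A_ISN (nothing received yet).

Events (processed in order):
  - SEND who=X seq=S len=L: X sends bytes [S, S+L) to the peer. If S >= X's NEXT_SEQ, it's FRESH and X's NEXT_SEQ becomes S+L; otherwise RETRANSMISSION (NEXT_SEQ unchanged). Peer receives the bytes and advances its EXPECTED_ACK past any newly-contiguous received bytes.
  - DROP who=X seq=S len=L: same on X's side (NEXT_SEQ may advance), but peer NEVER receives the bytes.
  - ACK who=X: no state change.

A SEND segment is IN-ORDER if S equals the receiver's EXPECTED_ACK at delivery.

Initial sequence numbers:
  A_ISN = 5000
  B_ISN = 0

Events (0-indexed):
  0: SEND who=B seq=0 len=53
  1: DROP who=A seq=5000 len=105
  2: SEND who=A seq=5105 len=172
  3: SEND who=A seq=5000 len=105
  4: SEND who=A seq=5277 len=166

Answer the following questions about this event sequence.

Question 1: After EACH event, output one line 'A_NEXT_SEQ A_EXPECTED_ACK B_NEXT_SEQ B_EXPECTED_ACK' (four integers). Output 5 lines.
5000 53 53 5000
5105 53 53 5000
5277 53 53 5000
5277 53 53 5277
5443 53 53 5443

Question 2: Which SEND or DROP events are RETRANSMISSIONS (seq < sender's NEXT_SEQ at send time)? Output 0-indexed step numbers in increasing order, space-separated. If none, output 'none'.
Step 0: SEND seq=0 -> fresh
Step 1: DROP seq=5000 -> fresh
Step 2: SEND seq=5105 -> fresh
Step 3: SEND seq=5000 -> retransmit
Step 4: SEND seq=5277 -> fresh

Answer: 3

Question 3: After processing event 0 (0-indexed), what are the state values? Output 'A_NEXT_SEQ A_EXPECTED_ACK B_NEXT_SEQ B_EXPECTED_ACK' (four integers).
After event 0: A_seq=5000 A_ack=53 B_seq=53 B_ack=5000

5000 53 53 5000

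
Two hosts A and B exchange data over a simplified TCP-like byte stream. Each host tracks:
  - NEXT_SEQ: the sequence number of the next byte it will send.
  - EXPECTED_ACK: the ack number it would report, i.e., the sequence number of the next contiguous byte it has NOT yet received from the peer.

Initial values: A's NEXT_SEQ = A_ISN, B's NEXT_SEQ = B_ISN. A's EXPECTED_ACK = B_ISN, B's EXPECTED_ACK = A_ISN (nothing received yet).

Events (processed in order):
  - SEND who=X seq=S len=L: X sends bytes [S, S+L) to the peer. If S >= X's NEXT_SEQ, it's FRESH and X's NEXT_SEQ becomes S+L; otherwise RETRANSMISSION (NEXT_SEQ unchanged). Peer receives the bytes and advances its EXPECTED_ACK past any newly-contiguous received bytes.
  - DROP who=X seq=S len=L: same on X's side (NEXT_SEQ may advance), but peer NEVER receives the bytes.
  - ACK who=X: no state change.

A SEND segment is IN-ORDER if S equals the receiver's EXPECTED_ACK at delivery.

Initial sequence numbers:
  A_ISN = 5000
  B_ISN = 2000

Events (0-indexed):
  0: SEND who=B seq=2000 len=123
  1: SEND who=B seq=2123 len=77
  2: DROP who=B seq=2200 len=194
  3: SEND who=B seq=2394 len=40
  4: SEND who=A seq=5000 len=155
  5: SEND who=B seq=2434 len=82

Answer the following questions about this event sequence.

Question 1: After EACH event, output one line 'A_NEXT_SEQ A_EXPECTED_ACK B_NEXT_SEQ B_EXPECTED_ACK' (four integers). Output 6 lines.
5000 2123 2123 5000
5000 2200 2200 5000
5000 2200 2394 5000
5000 2200 2434 5000
5155 2200 2434 5155
5155 2200 2516 5155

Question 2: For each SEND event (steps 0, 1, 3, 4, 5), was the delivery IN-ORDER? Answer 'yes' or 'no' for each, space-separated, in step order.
Step 0: SEND seq=2000 -> in-order
Step 1: SEND seq=2123 -> in-order
Step 3: SEND seq=2394 -> out-of-order
Step 4: SEND seq=5000 -> in-order
Step 5: SEND seq=2434 -> out-of-order

Answer: yes yes no yes no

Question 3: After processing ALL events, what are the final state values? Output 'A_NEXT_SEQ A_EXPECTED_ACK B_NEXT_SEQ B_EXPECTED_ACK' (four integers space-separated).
Answer: 5155 2200 2516 5155

Derivation:
After event 0: A_seq=5000 A_ack=2123 B_seq=2123 B_ack=5000
After event 1: A_seq=5000 A_ack=2200 B_seq=2200 B_ack=5000
After event 2: A_seq=5000 A_ack=2200 B_seq=2394 B_ack=5000
After event 3: A_seq=5000 A_ack=2200 B_seq=2434 B_ack=5000
After event 4: A_seq=5155 A_ack=2200 B_seq=2434 B_ack=5155
After event 5: A_seq=5155 A_ack=2200 B_seq=2516 B_ack=5155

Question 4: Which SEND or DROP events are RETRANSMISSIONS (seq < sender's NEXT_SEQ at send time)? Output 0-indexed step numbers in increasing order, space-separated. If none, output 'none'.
Answer: none

Derivation:
Step 0: SEND seq=2000 -> fresh
Step 1: SEND seq=2123 -> fresh
Step 2: DROP seq=2200 -> fresh
Step 3: SEND seq=2394 -> fresh
Step 4: SEND seq=5000 -> fresh
Step 5: SEND seq=2434 -> fresh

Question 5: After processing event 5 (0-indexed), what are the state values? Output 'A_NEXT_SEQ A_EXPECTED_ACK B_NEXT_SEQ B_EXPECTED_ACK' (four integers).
After event 0: A_seq=5000 A_ack=2123 B_seq=2123 B_ack=5000
After event 1: A_seq=5000 A_ack=2200 B_seq=2200 B_ack=5000
After event 2: A_seq=5000 A_ack=2200 B_seq=2394 B_ack=5000
After event 3: A_seq=5000 A_ack=2200 B_seq=2434 B_ack=5000
After event 4: A_seq=5155 A_ack=2200 B_seq=2434 B_ack=5155
After event 5: A_seq=5155 A_ack=2200 B_seq=2516 B_ack=5155

5155 2200 2516 5155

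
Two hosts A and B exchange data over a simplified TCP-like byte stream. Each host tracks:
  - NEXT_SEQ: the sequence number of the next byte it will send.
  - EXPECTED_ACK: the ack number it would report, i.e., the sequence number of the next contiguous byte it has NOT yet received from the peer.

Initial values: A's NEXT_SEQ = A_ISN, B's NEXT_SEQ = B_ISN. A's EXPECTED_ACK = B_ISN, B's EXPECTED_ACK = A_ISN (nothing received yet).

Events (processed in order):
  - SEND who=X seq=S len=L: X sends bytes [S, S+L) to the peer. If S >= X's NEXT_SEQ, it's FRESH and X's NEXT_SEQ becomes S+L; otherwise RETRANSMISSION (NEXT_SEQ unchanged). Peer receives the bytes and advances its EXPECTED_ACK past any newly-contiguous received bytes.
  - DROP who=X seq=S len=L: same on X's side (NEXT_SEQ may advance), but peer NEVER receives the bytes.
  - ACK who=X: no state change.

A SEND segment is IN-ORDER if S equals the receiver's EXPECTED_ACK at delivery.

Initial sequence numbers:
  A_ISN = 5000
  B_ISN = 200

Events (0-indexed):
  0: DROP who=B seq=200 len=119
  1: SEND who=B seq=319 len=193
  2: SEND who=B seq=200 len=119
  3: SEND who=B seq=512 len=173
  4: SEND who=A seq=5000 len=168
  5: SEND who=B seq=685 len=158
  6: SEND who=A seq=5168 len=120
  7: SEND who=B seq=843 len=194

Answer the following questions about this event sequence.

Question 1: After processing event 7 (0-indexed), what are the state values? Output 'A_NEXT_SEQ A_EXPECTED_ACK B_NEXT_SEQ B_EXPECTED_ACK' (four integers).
After event 0: A_seq=5000 A_ack=200 B_seq=319 B_ack=5000
After event 1: A_seq=5000 A_ack=200 B_seq=512 B_ack=5000
After event 2: A_seq=5000 A_ack=512 B_seq=512 B_ack=5000
After event 3: A_seq=5000 A_ack=685 B_seq=685 B_ack=5000
After event 4: A_seq=5168 A_ack=685 B_seq=685 B_ack=5168
After event 5: A_seq=5168 A_ack=843 B_seq=843 B_ack=5168
After event 6: A_seq=5288 A_ack=843 B_seq=843 B_ack=5288
After event 7: A_seq=5288 A_ack=1037 B_seq=1037 B_ack=5288

5288 1037 1037 5288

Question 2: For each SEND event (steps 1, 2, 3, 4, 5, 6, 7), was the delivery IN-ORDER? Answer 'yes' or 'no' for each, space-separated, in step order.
Answer: no yes yes yes yes yes yes

Derivation:
Step 1: SEND seq=319 -> out-of-order
Step 2: SEND seq=200 -> in-order
Step 3: SEND seq=512 -> in-order
Step 4: SEND seq=5000 -> in-order
Step 5: SEND seq=685 -> in-order
Step 6: SEND seq=5168 -> in-order
Step 7: SEND seq=843 -> in-order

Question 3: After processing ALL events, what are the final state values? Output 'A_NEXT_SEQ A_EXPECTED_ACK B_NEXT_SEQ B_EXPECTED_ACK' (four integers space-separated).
After event 0: A_seq=5000 A_ack=200 B_seq=319 B_ack=5000
After event 1: A_seq=5000 A_ack=200 B_seq=512 B_ack=5000
After event 2: A_seq=5000 A_ack=512 B_seq=512 B_ack=5000
After event 3: A_seq=5000 A_ack=685 B_seq=685 B_ack=5000
After event 4: A_seq=5168 A_ack=685 B_seq=685 B_ack=5168
After event 5: A_seq=5168 A_ack=843 B_seq=843 B_ack=5168
After event 6: A_seq=5288 A_ack=843 B_seq=843 B_ack=5288
After event 7: A_seq=5288 A_ack=1037 B_seq=1037 B_ack=5288

Answer: 5288 1037 1037 5288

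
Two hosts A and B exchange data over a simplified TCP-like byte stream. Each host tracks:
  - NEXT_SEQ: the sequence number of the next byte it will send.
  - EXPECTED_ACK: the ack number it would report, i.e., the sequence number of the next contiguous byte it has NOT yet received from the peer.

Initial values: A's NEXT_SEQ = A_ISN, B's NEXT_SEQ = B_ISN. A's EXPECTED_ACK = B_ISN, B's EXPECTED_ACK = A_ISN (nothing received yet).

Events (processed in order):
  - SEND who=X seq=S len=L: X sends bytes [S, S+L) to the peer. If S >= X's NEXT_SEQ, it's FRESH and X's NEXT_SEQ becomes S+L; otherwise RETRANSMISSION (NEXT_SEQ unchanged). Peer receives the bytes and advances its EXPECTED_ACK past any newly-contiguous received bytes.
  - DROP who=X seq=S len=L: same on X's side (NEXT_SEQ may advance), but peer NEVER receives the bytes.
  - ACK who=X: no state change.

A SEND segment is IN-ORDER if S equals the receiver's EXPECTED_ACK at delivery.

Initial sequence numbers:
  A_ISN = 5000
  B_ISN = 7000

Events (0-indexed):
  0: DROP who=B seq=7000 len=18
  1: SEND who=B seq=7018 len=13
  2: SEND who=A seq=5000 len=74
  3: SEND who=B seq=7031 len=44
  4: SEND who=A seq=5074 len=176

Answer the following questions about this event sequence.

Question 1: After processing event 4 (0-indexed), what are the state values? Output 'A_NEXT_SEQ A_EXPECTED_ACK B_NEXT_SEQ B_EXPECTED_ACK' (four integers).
After event 0: A_seq=5000 A_ack=7000 B_seq=7018 B_ack=5000
After event 1: A_seq=5000 A_ack=7000 B_seq=7031 B_ack=5000
After event 2: A_seq=5074 A_ack=7000 B_seq=7031 B_ack=5074
After event 3: A_seq=5074 A_ack=7000 B_seq=7075 B_ack=5074
After event 4: A_seq=5250 A_ack=7000 B_seq=7075 B_ack=5250

5250 7000 7075 5250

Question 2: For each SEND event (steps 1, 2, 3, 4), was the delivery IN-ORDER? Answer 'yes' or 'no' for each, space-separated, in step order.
Answer: no yes no yes

Derivation:
Step 1: SEND seq=7018 -> out-of-order
Step 2: SEND seq=5000 -> in-order
Step 3: SEND seq=7031 -> out-of-order
Step 4: SEND seq=5074 -> in-order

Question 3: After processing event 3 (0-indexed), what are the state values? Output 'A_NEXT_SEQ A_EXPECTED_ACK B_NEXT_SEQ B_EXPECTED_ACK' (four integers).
After event 0: A_seq=5000 A_ack=7000 B_seq=7018 B_ack=5000
After event 1: A_seq=5000 A_ack=7000 B_seq=7031 B_ack=5000
After event 2: A_seq=5074 A_ack=7000 B_seq=7031 B_ack=5074
After event 3: A_seq=5074 A_ack=7000 B_seq=7075 B_ack=5074

5074 7000 7075 5074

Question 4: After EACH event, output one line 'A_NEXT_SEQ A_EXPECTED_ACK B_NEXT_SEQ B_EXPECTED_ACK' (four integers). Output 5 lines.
5000 7000 7018 5000
5000 7000 7031 5000
5074 7000 7031 5074
5074 7000 7075 5074
5250 7000 7075 5250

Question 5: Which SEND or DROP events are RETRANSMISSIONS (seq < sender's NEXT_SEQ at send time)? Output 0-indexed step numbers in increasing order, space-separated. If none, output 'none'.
Answer: none

Derivation:
Step 0: DROP seq=7000 -> fresh
Step 1: SEND seq=7018 -> fresh
Step 2: SEND seq=5000 -> fresh
Step 3: SEND seq=7031 -> fresh
Step 4: SEND seq=5074 -> fresh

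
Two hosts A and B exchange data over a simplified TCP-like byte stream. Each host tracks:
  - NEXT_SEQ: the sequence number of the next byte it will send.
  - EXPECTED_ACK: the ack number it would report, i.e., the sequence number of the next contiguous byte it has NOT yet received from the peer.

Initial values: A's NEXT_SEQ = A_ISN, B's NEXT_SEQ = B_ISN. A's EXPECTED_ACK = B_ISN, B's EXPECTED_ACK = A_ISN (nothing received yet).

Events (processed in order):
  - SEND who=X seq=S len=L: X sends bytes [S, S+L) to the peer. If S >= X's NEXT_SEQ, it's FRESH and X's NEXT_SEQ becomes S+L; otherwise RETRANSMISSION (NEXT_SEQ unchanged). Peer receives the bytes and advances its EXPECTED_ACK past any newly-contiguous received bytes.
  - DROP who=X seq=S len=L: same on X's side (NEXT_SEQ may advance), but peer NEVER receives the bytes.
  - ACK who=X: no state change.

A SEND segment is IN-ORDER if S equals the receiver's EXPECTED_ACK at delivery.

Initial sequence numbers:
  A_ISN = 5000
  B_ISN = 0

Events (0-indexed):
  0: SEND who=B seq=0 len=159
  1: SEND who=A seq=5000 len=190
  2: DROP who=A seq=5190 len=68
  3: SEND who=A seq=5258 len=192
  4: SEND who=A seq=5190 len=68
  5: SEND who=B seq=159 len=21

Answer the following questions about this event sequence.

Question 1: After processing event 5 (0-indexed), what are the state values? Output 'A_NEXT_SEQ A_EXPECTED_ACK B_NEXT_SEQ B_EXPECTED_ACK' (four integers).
After event 0: A_seq=5000 A_ack=159 B_seq=159 B_ack=5000
After event 1: A_seq=5190 A_ack=159 B_seq=159 B_ack=5190
After event 2: A_seq=5258 A_ack=159 B_seq=159 B_ack=5190
After event 3: A_seq=5450 A_ack=159 B_seq=159 B_ack=5190
After event 4: A_seq=5450 A_ack=159 B_seq=159 B_ack=5450
After event 5: A_seq=5450 A_ack=180 B_seq=180 B_ack=5450

5450 180 180 5450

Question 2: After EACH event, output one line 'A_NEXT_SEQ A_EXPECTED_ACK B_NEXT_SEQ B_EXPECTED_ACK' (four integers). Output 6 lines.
5000 159 159 5000
5190 159 159 5190
5258 159 159 5190
5450 159 159 5190
5450 159 159 5450
5450 180 180 5450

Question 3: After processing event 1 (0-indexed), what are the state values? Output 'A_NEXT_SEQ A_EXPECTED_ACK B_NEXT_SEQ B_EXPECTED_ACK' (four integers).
After event 0: A_seq=5000 A_ack=159 B_seq=159 B_ack=5000
After event 1: A_seq=5190 A_ack=159 B_seq=159 B_ack=5190

5190 159 159 5190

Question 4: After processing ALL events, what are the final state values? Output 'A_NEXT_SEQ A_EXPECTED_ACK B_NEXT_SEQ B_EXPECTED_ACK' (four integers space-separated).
Answer: 5450 180 180 5450

Derivation:
After event 0: A_seq=5000 A_ack=159 B_seq=159 B_ack=5000
After event 1: A_seq=5190 A_ack=159 B_seq=159 B_ack=5190
After event 2: A_seq=5258 A_ack=159 B_seq=159 B_ack=5190
After event 3: A_seq=5450 A_ack=159 B_seq=159 B_ack=5190
After event 4: A_seq=5450 A_ack=159 B_seq=159 B_ack=5450
After event 5: A_seq=5450 A_ack=180 B_seq=180 B_ack=5450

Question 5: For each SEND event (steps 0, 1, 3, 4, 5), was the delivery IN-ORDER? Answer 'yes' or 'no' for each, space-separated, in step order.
Answer: yes yes no yes yes

Derivation:
Step 0: SEND seq=0 -> in-order
Step 1: SEND seq=5000 -> in-order
Step 3: SEND seq=5258 -> out-of-order
Step 4: SEND seq=5190 -> in-order
Step 5: SEND seq=159 -> in-order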